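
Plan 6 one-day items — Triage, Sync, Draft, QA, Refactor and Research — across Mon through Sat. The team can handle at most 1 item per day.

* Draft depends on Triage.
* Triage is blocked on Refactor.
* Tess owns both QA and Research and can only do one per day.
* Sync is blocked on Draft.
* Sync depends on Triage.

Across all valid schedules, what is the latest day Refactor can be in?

Downstream work caps Refactor at Wed.
Refactor at Wed is achievable: QA in Mon; Refactor in Wed; Draft in Fri; Triage in Thu; Research in Tue; Sync in Sat.

Wed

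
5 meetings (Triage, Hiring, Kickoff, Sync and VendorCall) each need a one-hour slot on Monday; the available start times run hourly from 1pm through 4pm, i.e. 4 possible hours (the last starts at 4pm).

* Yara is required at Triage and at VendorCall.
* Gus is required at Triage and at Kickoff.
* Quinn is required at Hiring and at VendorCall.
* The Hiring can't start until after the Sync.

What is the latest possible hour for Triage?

4pm

Triage at 4pm is achievable: Kickoff -> 1pm; Hiring -> 2pm; Triage -> 4pm; VendorCall -> 1pm; Sync -> 1pm.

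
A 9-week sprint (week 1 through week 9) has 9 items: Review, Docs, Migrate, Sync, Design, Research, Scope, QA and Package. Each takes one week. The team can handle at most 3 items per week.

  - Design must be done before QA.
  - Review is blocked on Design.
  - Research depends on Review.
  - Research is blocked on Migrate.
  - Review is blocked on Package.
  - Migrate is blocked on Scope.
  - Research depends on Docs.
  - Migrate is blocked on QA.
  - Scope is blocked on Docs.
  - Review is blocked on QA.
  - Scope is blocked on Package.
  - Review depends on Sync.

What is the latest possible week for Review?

Precedence pushes Review to at least week 3; downstream work caps Review at week 8.
Review at week 8 is achievable: Research -> week 9; Scope -> week 2; QA -> week 2; Package -> week 1; Design -> week 1; Sync -> week 2; Migrate -> week 3; Docs -> week 1; Review -> week 8.

week 8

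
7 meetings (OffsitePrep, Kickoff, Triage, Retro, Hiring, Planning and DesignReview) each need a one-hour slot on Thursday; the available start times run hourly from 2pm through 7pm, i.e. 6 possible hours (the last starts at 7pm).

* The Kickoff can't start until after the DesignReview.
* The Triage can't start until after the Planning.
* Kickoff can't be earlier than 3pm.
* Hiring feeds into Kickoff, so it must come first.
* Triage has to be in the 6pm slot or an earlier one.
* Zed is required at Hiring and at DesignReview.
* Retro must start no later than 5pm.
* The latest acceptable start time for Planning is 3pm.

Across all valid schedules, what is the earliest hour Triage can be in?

Precedence pushes Triage to at least 3pm; Triage's own window allows nothing later than 6pm.
Triage at 3pm is achievable: Hiring -> 2pm, Kickoff -> 4pm, OffsitePrep -> 2pm, DesignReview -> 3pm, Triage -> 3pm, Retro -> 2pm, Planning -> 2pm.

3pm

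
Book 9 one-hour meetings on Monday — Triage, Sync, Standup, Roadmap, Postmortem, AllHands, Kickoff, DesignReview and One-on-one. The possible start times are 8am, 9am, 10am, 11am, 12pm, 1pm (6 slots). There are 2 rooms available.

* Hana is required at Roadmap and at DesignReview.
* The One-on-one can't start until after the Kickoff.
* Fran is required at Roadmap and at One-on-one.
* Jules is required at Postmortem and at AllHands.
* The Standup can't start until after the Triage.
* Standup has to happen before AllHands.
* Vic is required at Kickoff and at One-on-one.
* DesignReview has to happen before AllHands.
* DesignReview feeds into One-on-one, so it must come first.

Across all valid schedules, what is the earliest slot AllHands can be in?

10am

Precedence pushes AllHands to at least 10am.
AllHands at 10am is achievable: Triage in 8am, AllHands in 10am, Postmortem in 12pm, Sync in 11am, Kickoff in 9am, Roadmap in 11am, One-on-one in 10am, Standup in 9am, DesignReview in 8am.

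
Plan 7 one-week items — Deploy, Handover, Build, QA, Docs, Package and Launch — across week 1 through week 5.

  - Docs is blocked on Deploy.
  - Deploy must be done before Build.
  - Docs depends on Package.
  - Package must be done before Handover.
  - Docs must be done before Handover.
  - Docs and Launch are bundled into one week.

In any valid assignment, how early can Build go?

Precedence pushes Build to at least week 2.
Build at week 2 is achievable: QA=week 1, Docs=week 2, Package=week 1, Launch=week 2, Build=week 2, Handover=week 3, Deploy=week 1.

week 2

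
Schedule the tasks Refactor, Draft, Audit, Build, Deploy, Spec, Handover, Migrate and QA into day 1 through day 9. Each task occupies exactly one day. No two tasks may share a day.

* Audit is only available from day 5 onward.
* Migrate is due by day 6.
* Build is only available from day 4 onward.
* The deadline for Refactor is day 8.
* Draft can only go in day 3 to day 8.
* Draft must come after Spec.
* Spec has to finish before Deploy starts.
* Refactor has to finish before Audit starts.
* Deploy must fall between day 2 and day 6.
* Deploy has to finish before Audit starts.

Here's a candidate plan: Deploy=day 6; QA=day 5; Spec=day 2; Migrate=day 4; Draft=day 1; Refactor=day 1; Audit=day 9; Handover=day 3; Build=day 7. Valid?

Deploy must fall between day 2 and day 6 — holds.
Build is only available from day 4 onward — holds.
No two tasks may share a day — violated.
Audit is only available from day 5 onward — holds.
Migrate is due by day 6 — holds.
Draft can only go in day 3 to day 8 — violated.
The deadline for Refactor is day 8 — holds.
Draft must come after Spec — violated.
Spec has to finish before Deploy starts — holds.
Deploy has to finish before Audit starts — holds.
Refactor has to finish before Audit starts — holds.

No — it violates: Draft can only go in day 3 to day 8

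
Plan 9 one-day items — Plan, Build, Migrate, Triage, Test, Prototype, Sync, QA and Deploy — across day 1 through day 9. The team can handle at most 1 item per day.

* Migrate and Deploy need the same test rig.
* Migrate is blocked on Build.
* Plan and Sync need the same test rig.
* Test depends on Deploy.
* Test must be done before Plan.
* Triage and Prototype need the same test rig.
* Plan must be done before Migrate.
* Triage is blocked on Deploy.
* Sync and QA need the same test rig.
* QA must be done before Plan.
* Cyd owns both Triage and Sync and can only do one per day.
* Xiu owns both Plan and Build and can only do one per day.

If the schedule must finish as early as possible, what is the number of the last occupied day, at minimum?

The precedence chain requires at least 4 distinct days.
With at most 1 per day and 9 tasks, at least 9 days are needed.
9 works (last occupied day: day 9): for example Prototype -> day 8, Build -> day 5, Plan -> day 4, Triage -> day 7, Migrate -> day 6, QA -> day 3, Deploy -> day 1, Test -> day 2, Sync -> day 9.

day 9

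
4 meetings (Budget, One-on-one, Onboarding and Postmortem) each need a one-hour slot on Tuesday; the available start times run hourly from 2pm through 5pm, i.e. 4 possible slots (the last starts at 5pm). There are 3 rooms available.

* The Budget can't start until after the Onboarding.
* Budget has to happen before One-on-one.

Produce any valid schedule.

One-on-one in 4pm; Postmortem in 2pm; Budget in 3pm; Onboarding in 2pm

Checking: Budget(3pm) before One-on-one(4pm); Onboarding(2pm) before Budget(3pm); max 2 per slot (cap 3).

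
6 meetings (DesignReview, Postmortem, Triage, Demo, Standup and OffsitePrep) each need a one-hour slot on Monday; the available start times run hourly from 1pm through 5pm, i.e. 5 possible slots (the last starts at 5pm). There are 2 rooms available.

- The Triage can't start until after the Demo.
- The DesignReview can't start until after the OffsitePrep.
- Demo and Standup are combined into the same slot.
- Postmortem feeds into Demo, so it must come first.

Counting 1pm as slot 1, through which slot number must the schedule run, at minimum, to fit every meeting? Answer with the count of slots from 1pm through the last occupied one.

3

The precedence chain requires at least 3 distinct slots.
With at most 2 per slot and 6 meetings, at least 3 slots are needed.
3 works (last occupied slot: 3pm): for example Postmortem -> 1pm; OffsitePrep -> 1pm; Triage -> 3pm; Standup -> 2pm; DesignReview -> 3pm; Demo -> 2pm.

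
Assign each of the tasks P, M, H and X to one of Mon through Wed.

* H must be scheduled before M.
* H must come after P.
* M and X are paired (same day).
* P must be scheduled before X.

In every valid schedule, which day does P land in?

Downstream work caps P at Mon.
So P is pinned to Mon.

Mon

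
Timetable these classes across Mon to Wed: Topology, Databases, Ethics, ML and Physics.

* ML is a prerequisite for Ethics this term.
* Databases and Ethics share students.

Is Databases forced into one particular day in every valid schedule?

Databases can be Mon (e.g. ML in Mon, Physics in Mon, Databases in Mon, Ethics in Tue, Topology in Mon) or Tue (e.g. Ethics -> Wed; Databases -> Tue; ML -> Mon; Topology -> Mon; Physics -> Mon).

No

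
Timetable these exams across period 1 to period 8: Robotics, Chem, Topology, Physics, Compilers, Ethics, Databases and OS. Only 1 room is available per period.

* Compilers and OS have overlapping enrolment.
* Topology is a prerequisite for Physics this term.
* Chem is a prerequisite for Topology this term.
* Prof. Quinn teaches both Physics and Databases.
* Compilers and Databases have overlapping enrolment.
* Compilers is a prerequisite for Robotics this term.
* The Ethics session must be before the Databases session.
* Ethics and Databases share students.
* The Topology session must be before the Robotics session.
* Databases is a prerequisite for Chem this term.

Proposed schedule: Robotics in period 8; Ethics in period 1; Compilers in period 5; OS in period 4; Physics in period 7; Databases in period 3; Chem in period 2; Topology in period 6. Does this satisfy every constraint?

Invalid. Databases is a prerequisite for Chem this term.

Compilers and OS have overlapping enrolment — holds.
Ethics and Databases share students — holds.
Topology is a prerequisite for Physics this term — holds.
Compilers is a prerequisite for Robotics this term — holds.
The Topology session must be before the Robotics session — holds.
The Ethics session must be before the Databases session — holds.
Databases is a prerequisite for Chem this term — violated.
Only 1 room is available per period — holds.
Prof. Quinn teaches both Physics and Databases — holds.
Compilers and Databases have overlapping enrolment — holds.
Chem is a prerequisite for Topology this term — holds.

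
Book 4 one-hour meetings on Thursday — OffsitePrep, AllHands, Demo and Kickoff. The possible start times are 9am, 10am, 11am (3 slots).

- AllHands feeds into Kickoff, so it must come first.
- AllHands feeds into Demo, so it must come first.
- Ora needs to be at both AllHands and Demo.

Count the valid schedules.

15

Splitting on OffsitePrep: it can be 9am (5), 10am (5), 11am (5). Listing each branch's schedules as (AllHands, Demo, Kickoff):
OffsitePrep=9am: (9am,10am,10am) (9am,10am,11am) (9am,11am,10am) (9am,11am,11am) (10am,11am,11am) — 5.
OffsitePrep=10am: (9am,10am,10am) (9am,10am,11am) (9am,11am,10am) (9am,11am,11am) (10am,11am,11am) — 5.
OffsitePrep=11am: (9am,10am,10am) (9am,10am,11am) (9am,11am,10am) (9am,11am,11am) (10am,11am,11am) — 5.
Summing: 5 + 5 + 5 = 15.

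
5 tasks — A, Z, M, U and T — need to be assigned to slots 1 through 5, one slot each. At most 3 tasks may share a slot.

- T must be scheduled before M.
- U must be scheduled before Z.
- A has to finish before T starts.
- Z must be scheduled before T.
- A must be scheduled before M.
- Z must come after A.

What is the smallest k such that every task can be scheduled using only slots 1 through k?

The precedence chain requires at least 4 distinct slots.
With at most 3 per slot and 5 tasks, at least 2 slots are needed.
4 works (last occupied slot: 4): for example Z in 2; U in 1; T in 3; M in 4; A in 1.

4 slots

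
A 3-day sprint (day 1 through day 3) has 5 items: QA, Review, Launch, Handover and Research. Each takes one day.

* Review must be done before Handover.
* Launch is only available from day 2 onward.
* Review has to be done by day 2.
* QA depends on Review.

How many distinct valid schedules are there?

30

Splitting on QA: it can be day 2 (12), day 3 (18). Listing each branch's schedules as (Review, Launch, Handover, Research) by day number:
QA=day 2: (1,2,2,1) (1,2,2,2) (1,2,2,3) (1,2,3,1) (1,2,3,2) (1,2,3,3) (1,3,2,1) (1,3,2,2) (1,3,2,3) (1,3,3,1) (1,3,3,2) (1,3,3,3) — 12.
QA=day 3: (1,2,2,1) (1,2,2,2) (1,2,2,3) (1,2,3,1) (1,2,3,2) (1,2,3,3) (1,3,2,1) (1,3,2,2) (1,3,2,3) (1,3,3,1) (1,3,3,2) (1,3,3,3) (2,2,3,1) (2,2,3,2) (2,2,3,3) (2,3,3,1) (2,3,3,2) (2,3,3,3) — 18.
Summing: 12 + 18 = 30.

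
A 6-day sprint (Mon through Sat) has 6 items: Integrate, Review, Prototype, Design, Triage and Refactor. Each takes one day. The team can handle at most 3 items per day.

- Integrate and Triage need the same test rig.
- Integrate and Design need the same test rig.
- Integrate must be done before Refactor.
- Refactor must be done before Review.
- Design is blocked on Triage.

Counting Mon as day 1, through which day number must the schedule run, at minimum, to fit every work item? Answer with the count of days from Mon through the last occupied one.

The precedence chain requires at least 3 distinct days.
With at most 3 per day and 6 work items, at least 2 days are needed.
3 works (last occupied day: Wed): for example Prototype in Mon, Refactor in Tue, Integrate in Mon, Review in Wed, Design in Wed, Triage in Tue.

3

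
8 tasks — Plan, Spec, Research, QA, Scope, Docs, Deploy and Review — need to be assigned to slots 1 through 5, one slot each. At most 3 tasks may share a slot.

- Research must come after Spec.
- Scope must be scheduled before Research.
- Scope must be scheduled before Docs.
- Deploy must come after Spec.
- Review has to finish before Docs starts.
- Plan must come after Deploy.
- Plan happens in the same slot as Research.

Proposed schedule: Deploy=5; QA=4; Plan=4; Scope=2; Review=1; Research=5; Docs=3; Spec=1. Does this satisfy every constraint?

Review has to finish before Docs starts — holds.
Plan must come after Deploy — violated.
Scope must be scheduled before Research — holds.
Plan happens in the same slot as Research — violated.
Deploy must come after Spec — holds.
Research must come after Spec — holds.
At most 3 tasks may share a slot — holds.
Scope must be scheduled before Docs — holds.

No. Plan must come after Deploy is not satisfied.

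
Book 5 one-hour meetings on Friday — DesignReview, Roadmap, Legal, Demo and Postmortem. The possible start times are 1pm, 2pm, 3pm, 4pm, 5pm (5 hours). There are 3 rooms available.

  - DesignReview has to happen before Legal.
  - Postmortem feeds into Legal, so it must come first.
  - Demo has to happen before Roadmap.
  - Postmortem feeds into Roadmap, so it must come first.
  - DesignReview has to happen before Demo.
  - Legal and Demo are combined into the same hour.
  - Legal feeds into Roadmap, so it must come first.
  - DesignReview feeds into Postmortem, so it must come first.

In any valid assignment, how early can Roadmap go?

4pm

Precedence pushes Roadmap to at least 4pm.
Roadmap at 4pm is achievable: Postmortem -> 2pm; DesignReview -> 1pm; Demo -> 3pm; Roadmap -> 4pm; Legal -> 3pm.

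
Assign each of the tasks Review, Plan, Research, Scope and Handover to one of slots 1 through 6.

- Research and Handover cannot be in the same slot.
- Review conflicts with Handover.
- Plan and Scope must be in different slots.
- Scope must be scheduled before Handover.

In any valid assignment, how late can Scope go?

5

Downstream work caps Scope at 5.
Scope at 5 is achievable: Research in 1, Handover in 6, Review in 1, Scope in 5, Plan in 1.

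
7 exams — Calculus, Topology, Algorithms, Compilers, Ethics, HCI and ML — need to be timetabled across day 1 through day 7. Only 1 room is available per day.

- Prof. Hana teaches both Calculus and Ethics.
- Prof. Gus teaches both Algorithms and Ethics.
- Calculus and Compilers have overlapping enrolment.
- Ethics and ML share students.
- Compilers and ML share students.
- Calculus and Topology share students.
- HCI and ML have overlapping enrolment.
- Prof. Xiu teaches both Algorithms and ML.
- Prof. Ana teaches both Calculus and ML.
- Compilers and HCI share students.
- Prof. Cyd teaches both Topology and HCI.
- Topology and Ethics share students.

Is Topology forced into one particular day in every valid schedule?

No

Topology can be day 1 (e.g. HCI -> day 6, Calculus -> day 2, ML -> day 7, Algorithms -> day 3, Compilers -> day 4, Ethics -> day 5, Topology -> day 1) or day 2 (e.g. Ethics in day 5; Algorithms in day 3; Compilers in day 4; HCI in day 6; ML in day 7; Topology in day 2; Calculus in day 1).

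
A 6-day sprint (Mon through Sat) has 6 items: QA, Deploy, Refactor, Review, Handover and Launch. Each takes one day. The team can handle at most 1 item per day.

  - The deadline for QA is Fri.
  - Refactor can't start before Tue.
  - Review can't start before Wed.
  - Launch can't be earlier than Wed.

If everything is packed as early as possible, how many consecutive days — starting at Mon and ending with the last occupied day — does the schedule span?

6 days

With at most 1 per day and 6 work items, at least 6 days are needed.
Review can't be placed before Wed — that is day 3 counting from Mon — so the schedule must run through at least 3 days.
6 works (last occupied day: Sat): for example Launch in Thu, Handover in Sat, Review in Wed, Deploy in Fri, QA in Mon, Refactor in Tue.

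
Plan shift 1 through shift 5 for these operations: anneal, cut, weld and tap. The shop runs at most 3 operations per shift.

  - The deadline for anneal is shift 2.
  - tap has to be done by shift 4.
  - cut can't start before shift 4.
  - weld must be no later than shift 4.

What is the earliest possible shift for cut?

Cut is available from shift 4.
cut at shift 4 is achievable: anneal -> shift 1; tap -> shift 1; weld -> shift 1; cut -> shift 4.

shift 4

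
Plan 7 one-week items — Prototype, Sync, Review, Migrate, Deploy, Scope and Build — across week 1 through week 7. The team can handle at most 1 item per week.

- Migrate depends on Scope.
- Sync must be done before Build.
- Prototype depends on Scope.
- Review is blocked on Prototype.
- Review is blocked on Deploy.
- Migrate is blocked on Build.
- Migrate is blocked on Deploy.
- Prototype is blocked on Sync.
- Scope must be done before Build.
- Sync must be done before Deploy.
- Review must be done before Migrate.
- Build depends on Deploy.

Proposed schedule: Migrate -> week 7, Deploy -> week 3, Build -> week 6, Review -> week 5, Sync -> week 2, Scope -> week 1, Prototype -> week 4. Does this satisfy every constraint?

Sync must be done before Deploy — holds.
Review must be done before Migrate — holds.
The team can handle at most 1 item per week — holds.
Prototype depends on Scope — holds.
Review is blocked on Deploy — holds.
Migrate is blocked on Deploy — holds.
Sync must be done before Build — holds.
Prototype is blocked on Sync — holds.
Migrate depends on Scope — holds.
Scope must be done before Build — holds.
Build depends on Deploy — holds.
Review is blocked on Prototype — holds.
Migrate is blocked on Build — holds.

Yes, all constraints hold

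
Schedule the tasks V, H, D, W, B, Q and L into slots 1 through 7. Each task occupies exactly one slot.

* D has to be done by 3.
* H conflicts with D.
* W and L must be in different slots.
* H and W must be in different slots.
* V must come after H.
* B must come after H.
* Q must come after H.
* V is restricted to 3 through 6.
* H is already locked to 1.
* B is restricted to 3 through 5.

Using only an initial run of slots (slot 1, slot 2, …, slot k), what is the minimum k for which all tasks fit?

The precedence chain requires at least 2 distinct slots.
V can't be placed before 3, so the schedule must run through at least slot 3.
3 works (last occupied slot: 3): for example D -> 2; Q -> 2; L -> 1; B -> 3; H -> 1; V -> 3; W -> 2.

3 slots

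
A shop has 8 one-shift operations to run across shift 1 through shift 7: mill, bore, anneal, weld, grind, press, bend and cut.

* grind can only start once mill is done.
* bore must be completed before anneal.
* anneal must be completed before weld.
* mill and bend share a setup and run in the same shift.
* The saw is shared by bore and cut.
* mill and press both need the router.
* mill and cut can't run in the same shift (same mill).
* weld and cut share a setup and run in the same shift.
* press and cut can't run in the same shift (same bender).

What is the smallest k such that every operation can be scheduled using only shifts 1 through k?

3

The precedence chain requires at least 3 distinct shifts.
3 works (last occupied shift: shift 3): for example bore in shift 1; mill in shift 1; weld in shift 3; grind in shift 2; cut in shift 3; anneal in shift 2; bend in shift 1; press in shift 2.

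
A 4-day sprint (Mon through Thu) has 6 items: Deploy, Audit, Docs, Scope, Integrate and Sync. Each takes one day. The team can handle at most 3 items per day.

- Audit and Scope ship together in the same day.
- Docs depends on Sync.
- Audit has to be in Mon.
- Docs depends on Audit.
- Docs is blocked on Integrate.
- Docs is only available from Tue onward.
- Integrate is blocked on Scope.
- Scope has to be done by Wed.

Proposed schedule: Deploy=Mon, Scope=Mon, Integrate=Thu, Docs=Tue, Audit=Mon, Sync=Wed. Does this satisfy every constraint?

Invalid. Docs is blocked on Integrate.

Docs depends on Sync — violated.
Audit and Scope ship together in the same day — holds.
Integrate is blocked on Scope — holds.
Audit has to be in Mon — holds.
Docs is only available from Tue onward — holds.
The team can handle at most 3 items per day — holds.
Scope has to be done by Wed — holds.
Docs is blocked on Integrate — violated.
Docs depends on Audit — holds.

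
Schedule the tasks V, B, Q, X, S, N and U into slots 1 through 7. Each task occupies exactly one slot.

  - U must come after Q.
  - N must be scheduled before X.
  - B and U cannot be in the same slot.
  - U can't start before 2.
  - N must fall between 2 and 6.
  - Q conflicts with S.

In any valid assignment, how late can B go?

B at 7 is achievable: X -> 3; U -> 2; Q -> 1; N -> 2; S -> 2; B -> 7; V -> 1.

7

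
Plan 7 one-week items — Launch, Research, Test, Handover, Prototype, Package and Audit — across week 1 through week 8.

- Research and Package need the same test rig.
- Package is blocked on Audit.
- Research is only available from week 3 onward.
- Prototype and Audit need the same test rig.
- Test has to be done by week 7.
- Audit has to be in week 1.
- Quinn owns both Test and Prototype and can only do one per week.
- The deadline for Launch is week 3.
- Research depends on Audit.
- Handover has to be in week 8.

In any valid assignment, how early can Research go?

Research is available from week 3.
Research at week 3 is achievable: Package -> week 2; Audit -> week 1; Test -> week 1; Launch -> week 1; Prototype -> week 2; Handover -> week 8; Research -> week 3.

week 3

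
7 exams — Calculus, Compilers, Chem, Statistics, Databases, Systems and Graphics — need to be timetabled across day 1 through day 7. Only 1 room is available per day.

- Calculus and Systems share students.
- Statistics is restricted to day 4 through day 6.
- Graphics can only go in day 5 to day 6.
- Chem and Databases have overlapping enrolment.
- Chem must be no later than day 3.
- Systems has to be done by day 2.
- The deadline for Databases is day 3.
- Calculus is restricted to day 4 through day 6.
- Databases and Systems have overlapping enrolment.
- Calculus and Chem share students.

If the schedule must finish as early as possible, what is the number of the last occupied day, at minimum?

With at most 1 per day and 7 exams, at least 7 days are needed.
Graphics can't be placed before day 5, so the schedule must run through at least day 5.
7 works (last occupied day: day 7): for example Statistics -> day 6, Compilers -> day 7, Systems -> day 1, Chem -> day 2, Calculus -> day 4, Graphics -> day 5, Databases -> day 3.

7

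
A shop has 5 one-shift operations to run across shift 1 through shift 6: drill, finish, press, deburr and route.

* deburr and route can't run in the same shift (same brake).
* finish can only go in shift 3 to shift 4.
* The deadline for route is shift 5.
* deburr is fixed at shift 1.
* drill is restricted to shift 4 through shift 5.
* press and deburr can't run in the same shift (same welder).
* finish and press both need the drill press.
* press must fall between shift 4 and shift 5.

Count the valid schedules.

24

Splitting on drill: it can be shift 4 (12), shift 5 (12). Listing each branch's schedules as (finish, press, deburr, route) by shift number:
drill=shift 4: (3,4,1,2) (3,4,1,3) (3,4,1,4) (3,4,1,5) (3,5,1,2) (3,5,1,3) (3,5,1,4) (3,5,1,5) (4,5,1,2) (4,5,1,3) (4,5,1,4) (4,5,1,5) — 12.
drill=shift 5: (3,4,1,2) (3,4,1,3) (3,4,1,4) (3,4,1,5) (3,5,1,2) (3,5,1,3) (3,5,1,4) (3,5,1,5) (4,5,1,2) (4,5,1,3) (4,5,1,4) (4,5,1,5) — 12.
Summing: 12 + 12 = 24.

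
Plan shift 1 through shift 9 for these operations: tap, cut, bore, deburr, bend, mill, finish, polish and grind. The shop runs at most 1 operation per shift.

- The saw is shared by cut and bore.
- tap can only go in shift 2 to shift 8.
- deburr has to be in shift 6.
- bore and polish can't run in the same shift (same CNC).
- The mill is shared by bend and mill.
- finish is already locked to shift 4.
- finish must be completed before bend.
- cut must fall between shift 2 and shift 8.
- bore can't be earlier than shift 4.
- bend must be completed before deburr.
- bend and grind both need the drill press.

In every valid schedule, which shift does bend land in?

finish is fixed at shift 4 and must come before bend, so bend is at least shift 5.
deburr is fixed at shift 6 and must come after bend, so bend is at most shift 5.
So bend must be shift 5.

shift 5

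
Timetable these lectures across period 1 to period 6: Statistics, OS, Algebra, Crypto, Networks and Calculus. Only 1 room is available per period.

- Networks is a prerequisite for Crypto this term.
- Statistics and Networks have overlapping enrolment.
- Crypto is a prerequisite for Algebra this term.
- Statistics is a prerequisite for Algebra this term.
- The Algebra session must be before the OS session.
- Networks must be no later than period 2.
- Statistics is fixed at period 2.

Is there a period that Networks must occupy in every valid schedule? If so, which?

period 1

Networks's window is period 1–period 2.
Statistics is fixed at period 2, and Networks can't share a period with Statistics.
So Networks must be period 1.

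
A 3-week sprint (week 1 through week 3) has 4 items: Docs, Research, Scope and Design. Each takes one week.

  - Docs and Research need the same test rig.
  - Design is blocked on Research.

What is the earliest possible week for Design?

week 2

Precedence pushes Design to at least week 2.
Design at week 2 is achievable: Scope -> week 1; Docs -> week 2; Design -> week 2; Research -> week 1.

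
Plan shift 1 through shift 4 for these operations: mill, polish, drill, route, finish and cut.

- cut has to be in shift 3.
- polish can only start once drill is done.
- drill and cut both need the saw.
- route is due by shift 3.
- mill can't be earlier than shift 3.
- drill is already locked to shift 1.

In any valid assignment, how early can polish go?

shift 2

Precedence pushes polish to at least shift 2.
polish at shift 2 is achievable: mill in shift 3; route in shift 1; drill in shift 1; polish in shift 2; cut in shift 3; finish in shift 1.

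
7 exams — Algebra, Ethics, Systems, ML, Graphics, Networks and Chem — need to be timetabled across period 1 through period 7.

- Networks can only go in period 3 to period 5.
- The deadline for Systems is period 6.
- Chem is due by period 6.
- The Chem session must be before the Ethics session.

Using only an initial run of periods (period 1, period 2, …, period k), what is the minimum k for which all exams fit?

3

The precedence chain requires at least 2 distinct periods.
Networks can't be placed before period 3, so the schedule must run through at least period 3.
3 works (last occupied period: period 3): for example Algebra -> period 1; Ethics -> period 2; Chem -> period 1; Systems -> period 1; Networks -> period 3; Graphics -> period 1; ML -> period 1.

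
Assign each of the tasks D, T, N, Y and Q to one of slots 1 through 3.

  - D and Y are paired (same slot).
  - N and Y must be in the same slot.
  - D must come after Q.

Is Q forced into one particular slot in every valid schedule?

No

Q can be 1 (e.g. Y -> 2, D -> 2, N -> 2, Q -> 1, T -> 1) or 2 (e.g. T in 1, Q in 2, N in 3, Y in 3, D in 3).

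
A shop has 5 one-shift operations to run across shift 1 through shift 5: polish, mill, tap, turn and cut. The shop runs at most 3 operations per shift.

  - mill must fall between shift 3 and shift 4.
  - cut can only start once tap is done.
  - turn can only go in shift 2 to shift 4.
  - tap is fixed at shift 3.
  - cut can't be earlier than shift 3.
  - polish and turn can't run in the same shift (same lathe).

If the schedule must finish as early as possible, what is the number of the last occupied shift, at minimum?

shift 4

The precedence chain requires at least 2 distinct shifts.
With at most 3 per shift and 5 operations, at least 2 shifts are needed.
Propagating the time windows through the other constraints, cut can't land before shift 4, so the schedule must run through at least shift 4.
4 works (last occupied shift: shift 4): for example tap in shift 3; turn in shift 2; cut in shift 4; polish in shift 1; mill in shift 3.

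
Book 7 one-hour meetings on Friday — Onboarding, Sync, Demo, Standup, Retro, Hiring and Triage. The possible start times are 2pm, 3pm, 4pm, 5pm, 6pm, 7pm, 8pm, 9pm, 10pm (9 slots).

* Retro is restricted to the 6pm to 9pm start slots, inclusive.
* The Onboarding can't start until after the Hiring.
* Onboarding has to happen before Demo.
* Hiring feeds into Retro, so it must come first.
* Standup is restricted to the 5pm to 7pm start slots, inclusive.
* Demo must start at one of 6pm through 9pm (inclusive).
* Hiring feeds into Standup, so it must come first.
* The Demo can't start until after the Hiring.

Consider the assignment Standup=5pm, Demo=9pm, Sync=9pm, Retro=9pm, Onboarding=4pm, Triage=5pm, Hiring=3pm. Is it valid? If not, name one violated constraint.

The Onboarding can't start until after the Hiring — holds.
Demo must start at one of 6pm through 9pm (inclusive) — holds.
Onboarding has to happen before Demo — holds.
Standup is restricted to the 5pm to 7pm start slots, inclusive — holds.
The Demo can't start until after the Hiring — holds.
Hiring feeds into Standup, so it must come first — holds.
Hiring feeds into Retro, so it must come first — holds.
Retro is restricted to the 6pm to 9pm start slots, inclusive — holds.

Valid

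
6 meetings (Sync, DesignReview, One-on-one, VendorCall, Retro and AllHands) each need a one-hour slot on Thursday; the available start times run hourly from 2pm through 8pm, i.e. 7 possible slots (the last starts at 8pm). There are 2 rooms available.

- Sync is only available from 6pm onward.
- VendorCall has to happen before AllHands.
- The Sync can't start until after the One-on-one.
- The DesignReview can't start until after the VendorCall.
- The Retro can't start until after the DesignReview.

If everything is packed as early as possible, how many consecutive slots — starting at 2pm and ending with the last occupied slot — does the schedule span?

The precedence chain requires at least 3 distinct slots.
With at most 2 per slot and 6 meetings, at least 3 slots are needed.
Sync can't be placed before 6pm — that is slot 5 counting from 2pm — so the schedule must run through at least 5 slots.
5 works (last occupied slot: 6pm): for example Sync=6pm; DesignReview=3pm; AllHands=3pm; One-on-one=2pm; Retro=4pm; VendorCall=2pm.

5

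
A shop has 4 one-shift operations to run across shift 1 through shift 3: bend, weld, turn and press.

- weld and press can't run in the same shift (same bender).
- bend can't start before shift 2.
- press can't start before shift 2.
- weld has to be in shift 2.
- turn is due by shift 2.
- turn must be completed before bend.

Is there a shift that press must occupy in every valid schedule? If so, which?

press's window is shift 2–shift 3.
weld is fixed at shift 2, and press can't share a shift with weld.
So press must be shift 3.

shift 3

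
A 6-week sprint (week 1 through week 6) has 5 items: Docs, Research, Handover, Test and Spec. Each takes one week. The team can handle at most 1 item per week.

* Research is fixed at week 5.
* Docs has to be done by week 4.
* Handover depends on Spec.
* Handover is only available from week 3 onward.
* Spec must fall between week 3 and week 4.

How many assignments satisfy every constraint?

16

Splitting on Docs: it can be week 1 (6), week 2 (6), week 3 (2), week 4 (2). Listing each branch's schedules as (Research, Handover, Test, Spec) by week number:
Docs=week 1: (5,4,2,3) (5,4,6,3) (5,6,2,3) (5,6,2,4) (5,6,3,4) (5,6,4,3) — 6.
Docs=week 2: (5,4,1,3) (5,4,6,3) (5,6,1,3) (5,6,1,4) (5,6,3,4) (5,6,4,3) — 6.
Docs=week 3: (5,6,1,4) (5,6,2,4) — 2.
Docs=week 4: (5,6,1,3) (5,6,2,3) — 2.
Summing: 6 + 6 + 2 + 2 = 16.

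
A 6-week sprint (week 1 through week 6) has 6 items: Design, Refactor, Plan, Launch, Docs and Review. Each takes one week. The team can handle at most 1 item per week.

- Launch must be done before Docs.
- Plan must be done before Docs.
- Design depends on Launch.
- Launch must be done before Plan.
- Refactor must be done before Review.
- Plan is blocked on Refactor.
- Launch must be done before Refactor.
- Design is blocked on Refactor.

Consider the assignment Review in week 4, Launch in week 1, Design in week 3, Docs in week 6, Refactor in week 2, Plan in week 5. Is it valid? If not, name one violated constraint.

Yes

The team can handle at most 1 item per week — holds.
Plan must be done before Docs — holds.
Design is blocked on Refactor — holds.
Refactor must be done before Review — holds.
Design depends on Launch — holds.
Plan is blocked on Refactor — holds.
Launch must be done before Refactor — holds.
Launch must be done before Docs — holds.
Launch must be done before Plan — holds.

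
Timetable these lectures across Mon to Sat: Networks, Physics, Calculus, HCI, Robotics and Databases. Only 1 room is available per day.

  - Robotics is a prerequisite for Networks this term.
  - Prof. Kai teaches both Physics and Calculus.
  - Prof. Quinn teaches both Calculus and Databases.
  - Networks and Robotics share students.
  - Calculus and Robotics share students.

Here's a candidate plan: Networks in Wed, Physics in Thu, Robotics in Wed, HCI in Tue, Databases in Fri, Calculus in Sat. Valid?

Prof. Kai teaches both Physics and Calculus — holds.
Prof. Quinn teaches both Calculus and Databases — holds.
Calculus and Robotics share students — holds.
Robotics is a prerequisite for Networks this term — violated.
Only 1 room is available per day — violated.
Networks and Robotics share students — violated.

No. Networks and Robotics share students is not satisfied.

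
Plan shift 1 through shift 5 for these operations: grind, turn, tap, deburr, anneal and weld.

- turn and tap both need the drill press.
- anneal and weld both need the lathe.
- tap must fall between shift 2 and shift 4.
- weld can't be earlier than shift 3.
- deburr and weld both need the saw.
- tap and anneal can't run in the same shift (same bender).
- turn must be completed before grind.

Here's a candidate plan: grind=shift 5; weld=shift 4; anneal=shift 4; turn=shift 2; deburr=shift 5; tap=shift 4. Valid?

No. tap and anneal can't run in the same shift (same bender) is not satisfied.

tap and anneal can't run in the same shift (same bender) — violated.
weld can't be earlier than shift 3 — holds.
deburr and weld both need the saw — holds.
tap must fall between shift 2 and shift 4 — holds.
turn and tap both need the drill press — holds.
turn must be completed before grind — holds.
anneal and weld both need the lathe — violated.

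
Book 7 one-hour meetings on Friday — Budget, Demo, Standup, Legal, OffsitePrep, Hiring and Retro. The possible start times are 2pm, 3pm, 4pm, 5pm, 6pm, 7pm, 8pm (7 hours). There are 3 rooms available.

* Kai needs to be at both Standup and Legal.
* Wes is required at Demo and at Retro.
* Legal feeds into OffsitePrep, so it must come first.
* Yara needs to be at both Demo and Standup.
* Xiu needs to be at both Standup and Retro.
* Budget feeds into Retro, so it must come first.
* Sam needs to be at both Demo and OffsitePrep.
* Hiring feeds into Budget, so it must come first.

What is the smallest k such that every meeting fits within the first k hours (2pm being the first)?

3 hours

The precedence chain requires at least 3 distinct hours.
With at most 3 per hour and 7 meetings, at least 3 hours are needed.
3 works (last occupied hour: 4pm): for example Demo -> 2pm; Retro -> 4pm; Budget -> 3pm; OffsitePrep -> 3pm; Legal -> 2pm; Hiring -> 2pm; Standup -> 3pm.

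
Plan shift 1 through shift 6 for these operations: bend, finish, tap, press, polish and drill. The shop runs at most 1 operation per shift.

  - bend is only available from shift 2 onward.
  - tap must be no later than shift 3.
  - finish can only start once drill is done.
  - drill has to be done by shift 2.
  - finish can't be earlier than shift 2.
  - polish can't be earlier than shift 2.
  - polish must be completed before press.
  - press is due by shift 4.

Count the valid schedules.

Splitting on bend: it can be shift 5 (3), shift 6 (3). Listing each branch's schedules as (finish, tap, press, polish, drill) by shift number:
bend=shift 5: (6,1,4,3,2) (6,2,4,3,1) (6,3,4,2,1) — 3.
bend=shift 6: (5,1,4,3,2) (5,2,4,3,1) (5,3,4,2,1) — 3.
Summing: 3 + 3 = 6.

6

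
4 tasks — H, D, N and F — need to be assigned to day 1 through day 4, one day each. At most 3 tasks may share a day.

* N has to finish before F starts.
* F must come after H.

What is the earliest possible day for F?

Precedence pushes F to at least day 2.
F at day 2 is achievable: D in day 1; N in day 1; F in day 2; H in day 1.

day 2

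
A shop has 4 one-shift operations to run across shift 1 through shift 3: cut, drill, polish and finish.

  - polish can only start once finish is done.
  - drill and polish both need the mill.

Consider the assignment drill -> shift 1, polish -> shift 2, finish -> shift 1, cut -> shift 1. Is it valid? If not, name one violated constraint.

drill and polish both need the mill — holds.
polish can only start once finish is done — holds.

Yes, all constraints hold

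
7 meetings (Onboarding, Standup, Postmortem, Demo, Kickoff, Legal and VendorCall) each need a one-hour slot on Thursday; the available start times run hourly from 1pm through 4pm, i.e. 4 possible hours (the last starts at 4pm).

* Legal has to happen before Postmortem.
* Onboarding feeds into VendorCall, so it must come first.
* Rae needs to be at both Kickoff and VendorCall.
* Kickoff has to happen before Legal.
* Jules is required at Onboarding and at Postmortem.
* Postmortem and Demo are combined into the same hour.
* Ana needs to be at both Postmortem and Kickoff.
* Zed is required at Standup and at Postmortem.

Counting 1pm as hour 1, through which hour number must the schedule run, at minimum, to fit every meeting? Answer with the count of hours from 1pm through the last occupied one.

The precedence chain requires at least 3 distinct hours.
3 works (last occupied hour: 3pm): for example VendorCall -> 2pm; Onboarding -> 1pm; Standup -> 1pm; Demo -> 3pm; Legal -> 2pm; Kickoff -> 1pm; Postmortem -> 3pm.

3 hours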